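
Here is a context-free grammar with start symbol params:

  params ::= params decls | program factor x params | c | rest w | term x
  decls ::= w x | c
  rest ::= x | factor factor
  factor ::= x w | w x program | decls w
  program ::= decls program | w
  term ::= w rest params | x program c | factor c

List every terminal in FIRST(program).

From program ::= decls program: add FIRST(decls) = { c, w }.
program ::= w contributes {w}.
Union: FIRST(program) = { c, w }.

{ c, w }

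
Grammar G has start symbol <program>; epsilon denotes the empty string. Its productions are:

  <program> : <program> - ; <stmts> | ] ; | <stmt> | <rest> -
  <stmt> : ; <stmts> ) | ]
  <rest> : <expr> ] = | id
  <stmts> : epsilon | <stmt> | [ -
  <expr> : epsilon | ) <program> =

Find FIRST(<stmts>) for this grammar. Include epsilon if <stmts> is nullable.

<stmts> : epsilon contributes epsilon.
From <stmts> : <stmt>: add FIRST(<stmt>) = { ;, ] }.
<stmts> : [ - contributes {[}.
Union: FIRST(<stmts>) = { ;, [, ], epsilon }.

{ ;, [, ], epsilon }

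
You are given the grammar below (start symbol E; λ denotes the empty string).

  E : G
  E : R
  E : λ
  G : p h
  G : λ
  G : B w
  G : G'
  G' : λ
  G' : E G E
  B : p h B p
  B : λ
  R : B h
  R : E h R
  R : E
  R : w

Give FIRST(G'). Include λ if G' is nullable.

{ h, p, w, λ }

G' : λ contributes λ.
From G' : E G E: E, G, E nullable, take FIRST(E) ∪ FIRST(G) ∪ FIRST(E) = { h, p, w }; also λ since the whole RHS is nullable.
Union: FIRST(G') = { h, p, w, λ }.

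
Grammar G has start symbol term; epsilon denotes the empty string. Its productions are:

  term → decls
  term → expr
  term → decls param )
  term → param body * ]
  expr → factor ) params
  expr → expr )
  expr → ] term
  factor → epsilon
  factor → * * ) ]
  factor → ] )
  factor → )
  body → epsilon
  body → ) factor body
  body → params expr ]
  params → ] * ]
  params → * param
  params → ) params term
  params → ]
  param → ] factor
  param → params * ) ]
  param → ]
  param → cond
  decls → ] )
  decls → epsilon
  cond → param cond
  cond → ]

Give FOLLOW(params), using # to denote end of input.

In expr → factor ) params: params is at the end, add FOLLOW(expr) = { #, ), *, ] }.
In body → params expr ]: add FIRST(expr ]) = { ), *, ] }.
In params → ) params term: add FIRST(term)\{epsilon} = { ), *, ] }.
  Since term is nullable, also add FOLLOW(params) = { #, ), *, ] }.
In param → params * ) ]: add FIRST(* ) ]) = { * }.
Union: FOLLOW(params) = { #, ), *, ] }.

{ #, ), *, ] }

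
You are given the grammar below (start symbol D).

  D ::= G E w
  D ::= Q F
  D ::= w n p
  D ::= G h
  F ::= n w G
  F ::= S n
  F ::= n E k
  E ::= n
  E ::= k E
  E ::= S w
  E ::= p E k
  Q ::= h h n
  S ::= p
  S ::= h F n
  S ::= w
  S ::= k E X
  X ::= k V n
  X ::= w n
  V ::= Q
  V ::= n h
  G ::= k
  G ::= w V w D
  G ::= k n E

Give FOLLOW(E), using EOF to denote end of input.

{ EOF, h, k, n, p, w }

In D ::= G E w: add FIRST(w) = { w }.
In F ::= n E k: add FIRST(k) = { k }.
In E ::= k E: E is at the end, add FOLLOW(E) = { EOF, h, k, n, p, w }.
In E ::= p E k: add FIRST(k) = { k }.
In S ::= k E X: add FIRST(X) = { k, w }.
In G ::= k n E: E is at the end, add FOLLOW(G) = { EOF, h, k, n, p, w }.
Union: FOLLOW(E) = { EOF, h, k, n, p, w }.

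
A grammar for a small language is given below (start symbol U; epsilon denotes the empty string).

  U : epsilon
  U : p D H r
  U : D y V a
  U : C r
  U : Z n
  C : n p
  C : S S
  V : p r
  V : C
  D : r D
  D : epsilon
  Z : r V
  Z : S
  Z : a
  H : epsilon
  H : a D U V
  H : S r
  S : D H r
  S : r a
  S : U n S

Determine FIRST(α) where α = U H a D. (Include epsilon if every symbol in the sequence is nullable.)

Add FIRST(U)\{epsilon} = { a, n, p, r, y }; U is nullable, continue.
Add FIRST(H)\{epsilon} = { a, n, p, r, y }; H is nullable, continue.
a is a terminal; add {a} and stop.

{ a, n, p, r, y }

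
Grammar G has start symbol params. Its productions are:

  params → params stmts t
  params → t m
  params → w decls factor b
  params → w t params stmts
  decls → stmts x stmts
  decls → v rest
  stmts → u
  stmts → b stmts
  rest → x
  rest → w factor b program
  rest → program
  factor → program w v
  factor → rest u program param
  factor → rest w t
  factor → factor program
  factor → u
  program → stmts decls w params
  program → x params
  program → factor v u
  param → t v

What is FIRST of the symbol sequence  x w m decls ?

{ x }

x is a terminal; add {x} and stop.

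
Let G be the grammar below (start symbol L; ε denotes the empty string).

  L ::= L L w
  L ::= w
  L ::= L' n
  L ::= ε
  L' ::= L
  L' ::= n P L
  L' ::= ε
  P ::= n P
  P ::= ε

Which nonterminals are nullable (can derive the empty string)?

Directly nullable (have an ε-production): L, L', P.

{ L, L', P }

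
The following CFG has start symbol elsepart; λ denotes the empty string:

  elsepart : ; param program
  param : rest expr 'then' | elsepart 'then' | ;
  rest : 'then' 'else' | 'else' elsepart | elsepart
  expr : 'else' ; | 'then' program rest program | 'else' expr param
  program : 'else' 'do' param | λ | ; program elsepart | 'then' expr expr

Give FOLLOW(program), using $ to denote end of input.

In elsepart : ; param program: program is at the end, add FOLLOW(elsepart) = { $, 'else', 'then', ; }.
In expr : 'then' program rest program: add FIRST(rest program) = { 'else', 'then', ; }.
In expr : 'then' program rest program: program is at the end, add FOLLOW(expr) = { $, 'else', 'then', ; }.
In program : ; program elsepart: add FIRST(elsepart) = { ; }.
Union: FOLLOW(program) = { $, 'else', 'then', ; }.

{ $, 'else', 'then', ; }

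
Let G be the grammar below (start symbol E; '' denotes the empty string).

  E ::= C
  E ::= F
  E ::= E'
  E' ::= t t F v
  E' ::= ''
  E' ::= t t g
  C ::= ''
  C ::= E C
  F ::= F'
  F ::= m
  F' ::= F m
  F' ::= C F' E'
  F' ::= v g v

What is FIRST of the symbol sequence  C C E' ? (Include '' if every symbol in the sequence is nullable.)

Add FIRST(C)\{''} = { m, t, v }; C is nullable, continue.
Add FIRST(C)\{''} = { m, t, v }; C is nullable, continue.
Add FIRST(E')\{''} = { t }; E' is nullable, continue.
Every symbol is nullable, so include ''.

{ m, t, v, '' }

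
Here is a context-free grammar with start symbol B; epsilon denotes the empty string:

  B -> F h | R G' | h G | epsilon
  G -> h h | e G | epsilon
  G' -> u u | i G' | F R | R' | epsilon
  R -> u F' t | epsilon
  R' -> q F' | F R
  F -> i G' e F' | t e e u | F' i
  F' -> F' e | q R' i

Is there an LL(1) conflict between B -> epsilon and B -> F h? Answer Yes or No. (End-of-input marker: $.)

No

FIRST(epsilon) = { epsilon } and FIRST(F h) = { i, q, t }.
The first is nullable but FOLLOW(B) = { $ } is disjoint from FIRST of the second.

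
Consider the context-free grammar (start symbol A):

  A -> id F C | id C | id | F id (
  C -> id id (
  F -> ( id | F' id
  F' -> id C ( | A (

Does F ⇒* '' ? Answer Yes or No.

No nonterminal in this grammar is nullable.
No production of F has an RHS whose symbols are all nullable, so F is not nullable.

No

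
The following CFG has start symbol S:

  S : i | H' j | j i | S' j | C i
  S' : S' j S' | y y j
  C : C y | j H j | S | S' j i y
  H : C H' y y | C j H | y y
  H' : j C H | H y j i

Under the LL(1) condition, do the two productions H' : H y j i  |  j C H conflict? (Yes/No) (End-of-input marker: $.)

Yes

FIRST(H y j i) = { i, j, y } and FIRST(j C H) = { j }.
Both contain j, so the two alternatives are not disjoint — LL(1) conflict.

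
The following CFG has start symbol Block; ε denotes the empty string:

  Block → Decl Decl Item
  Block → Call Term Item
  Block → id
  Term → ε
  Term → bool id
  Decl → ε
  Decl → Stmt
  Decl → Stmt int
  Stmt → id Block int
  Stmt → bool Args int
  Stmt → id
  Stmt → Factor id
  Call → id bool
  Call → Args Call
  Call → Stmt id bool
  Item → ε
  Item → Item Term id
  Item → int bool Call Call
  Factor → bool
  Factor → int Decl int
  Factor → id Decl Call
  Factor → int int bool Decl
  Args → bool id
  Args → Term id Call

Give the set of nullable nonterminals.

{ Block, Decl, Item, Term }

Directly nullable (have an ε-production): Term, Decl, Item.
Block → Decl Decl Item with every symbol nullable, so Block is nullable.
No other nonterminal has a production whose RHS symbols are all nullable.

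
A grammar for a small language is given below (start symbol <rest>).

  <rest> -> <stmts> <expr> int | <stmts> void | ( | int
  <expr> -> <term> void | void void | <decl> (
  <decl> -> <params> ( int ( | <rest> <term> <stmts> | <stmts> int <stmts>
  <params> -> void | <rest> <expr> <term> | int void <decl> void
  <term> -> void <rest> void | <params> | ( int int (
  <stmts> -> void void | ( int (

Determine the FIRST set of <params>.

{ (, int, void }

<params> -> void contributes {void}.
From <params> -> <rest> <expr> <term>: add FIRST(<rest>) = { (, int, void }.
<params> -> int void <decl> void contributes {int}.
Union: FIRST(<params>) = { (, int, void }.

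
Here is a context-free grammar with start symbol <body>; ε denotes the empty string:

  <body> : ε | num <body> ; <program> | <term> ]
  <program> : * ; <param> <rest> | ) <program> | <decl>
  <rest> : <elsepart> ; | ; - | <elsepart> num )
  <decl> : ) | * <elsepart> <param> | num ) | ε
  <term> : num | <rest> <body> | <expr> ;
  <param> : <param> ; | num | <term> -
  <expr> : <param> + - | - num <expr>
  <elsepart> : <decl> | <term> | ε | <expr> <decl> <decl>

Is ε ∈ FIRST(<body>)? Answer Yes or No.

Yes

<body> has an ε-production, so <body> ⇒ ε.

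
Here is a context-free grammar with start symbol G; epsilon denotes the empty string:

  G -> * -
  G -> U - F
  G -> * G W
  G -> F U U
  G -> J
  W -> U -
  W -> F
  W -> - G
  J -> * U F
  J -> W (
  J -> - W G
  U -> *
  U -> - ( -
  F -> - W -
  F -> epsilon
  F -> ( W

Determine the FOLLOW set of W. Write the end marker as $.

In G -> * G W: W is at the end, add FOLLOW(G) = { $, (, *, - }.
In J -> W (: add FIRST(() = { ( }.
In J -> - W G: add FIRST(G) = { (, *, - }.
In F -> - W -: add FIRST(-) = { - }.
In F -> ( W: W is at the end, add FOLLOW(F) = { $, (, *, - }.
Union: FOLLOW(W) = { $, (, *, - }.

{ $, (, *, - }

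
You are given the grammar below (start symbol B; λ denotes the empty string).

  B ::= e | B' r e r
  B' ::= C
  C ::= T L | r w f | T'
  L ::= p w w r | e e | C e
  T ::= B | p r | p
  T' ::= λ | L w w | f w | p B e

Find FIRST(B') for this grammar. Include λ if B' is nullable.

{ e, f, p, r, λ }

From B' ::= C: add FIRST(C) = { e, f, p, r, λ } (including λ since C is nullable).
Union: FIRST(B') = { e, f, p, r, λ }.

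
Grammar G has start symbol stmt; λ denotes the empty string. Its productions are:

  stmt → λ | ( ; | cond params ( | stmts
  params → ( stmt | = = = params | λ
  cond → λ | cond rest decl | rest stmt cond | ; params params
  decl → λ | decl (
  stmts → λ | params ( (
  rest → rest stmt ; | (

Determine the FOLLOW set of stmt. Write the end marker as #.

{ #, (, ;, = }

stmt is the start symbol, so # ∈ FOLLOW(stmt).
In params → ( stmt: stmt is at the end, add FOLLOW(params) = { (, = }.
In cond → rest stmt cond: add FIRST(cond)\{λ} = { (, ; }.
  Since cond is nullable, also add FOLLOW(cond) = { (, = }.
In rest → rest stmt ;: add FIRST(;) = { ; }.
Union: FOLLOW(stmt) = { #, (, ;, = }.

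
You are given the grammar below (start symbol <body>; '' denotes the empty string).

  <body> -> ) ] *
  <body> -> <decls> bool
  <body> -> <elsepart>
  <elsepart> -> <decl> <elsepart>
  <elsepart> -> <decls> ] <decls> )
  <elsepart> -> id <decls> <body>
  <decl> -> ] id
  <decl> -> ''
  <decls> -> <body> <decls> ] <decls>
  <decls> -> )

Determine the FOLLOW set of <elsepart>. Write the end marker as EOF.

{ EOF, ), ], id }

In <body> -> <elsepart>: <elsepart> is at the end, add FOLLOW(<body>) = { EOF, ), ], id }.
In <elsepart> -> <decl> <elsepart>: <elsepart> is at the end, add FOLLOW(<elsepart>) = { EOF, ), ], id }.
Union: FOLLOW(<elsepart>) = { EOF, ), ], id }.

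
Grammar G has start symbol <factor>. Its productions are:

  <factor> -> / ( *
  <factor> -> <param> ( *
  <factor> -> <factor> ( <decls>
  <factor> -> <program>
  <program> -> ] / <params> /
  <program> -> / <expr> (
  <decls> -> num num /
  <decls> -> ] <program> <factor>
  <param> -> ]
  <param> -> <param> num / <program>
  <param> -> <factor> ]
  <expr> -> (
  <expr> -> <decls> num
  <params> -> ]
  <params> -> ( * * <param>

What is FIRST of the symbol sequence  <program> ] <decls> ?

Add FIRST(<program>) = { /, ] }; <program> is not nullable, stop.

{ /, ] }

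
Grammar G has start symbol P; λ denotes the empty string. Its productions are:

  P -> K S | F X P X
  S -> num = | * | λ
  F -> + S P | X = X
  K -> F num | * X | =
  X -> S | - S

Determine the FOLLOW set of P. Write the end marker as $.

P is the start symbol, so $ ∈ FOLLOW(P).
In P -> F X P X: add FIRST(X)\{λ} = { *, -, num }.
  Since X is nullable, also add FOLLOW(P) = { $, *, +, -, =, num }.
In F -> + S P: P is at the end, add FOLLOW(F) = { *, +, -, =, num }.
Union: FOLLOW(P) = { $, *, +, -, =, num }.

{ $, *, +, -, =, num }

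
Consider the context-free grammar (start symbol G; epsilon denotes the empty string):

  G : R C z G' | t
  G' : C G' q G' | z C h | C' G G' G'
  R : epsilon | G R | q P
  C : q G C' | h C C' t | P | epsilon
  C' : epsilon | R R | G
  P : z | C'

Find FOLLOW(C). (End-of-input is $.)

In G : R C z G': add FIRST(z G') = { z }.
In G' : C G' q G': add FIRST(G' q G') = { h, q, t, z }.
In G' : z C h: add FIRST(h) = { h }.
In C : h C C' t: add FIRST(C' t) = { h, q, t, z }.
Union: FOLLOW(C) = { h, q, t, z }.

{ h, q, t, z }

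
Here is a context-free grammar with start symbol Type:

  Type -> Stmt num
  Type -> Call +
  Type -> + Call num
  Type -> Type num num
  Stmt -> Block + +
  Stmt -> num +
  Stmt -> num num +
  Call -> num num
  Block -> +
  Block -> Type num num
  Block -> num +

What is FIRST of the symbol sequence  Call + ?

{ num }

Add FIRST(Call) = { num }; Call is not nullable, stop.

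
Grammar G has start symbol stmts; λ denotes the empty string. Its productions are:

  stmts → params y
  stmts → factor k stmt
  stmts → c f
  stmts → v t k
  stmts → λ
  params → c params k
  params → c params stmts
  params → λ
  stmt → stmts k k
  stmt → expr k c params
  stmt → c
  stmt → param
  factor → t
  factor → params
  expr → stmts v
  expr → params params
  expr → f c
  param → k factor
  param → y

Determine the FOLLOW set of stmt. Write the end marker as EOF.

{ EOF, c, k, t, v, y }

In stmts → factor k stmt: stmt is at the end, add FOLLOW(stmts) = { EOF, c, k, t, v, y }.
Union: FOLLOW(stmt) = { EOF, c, k, t, v, y }.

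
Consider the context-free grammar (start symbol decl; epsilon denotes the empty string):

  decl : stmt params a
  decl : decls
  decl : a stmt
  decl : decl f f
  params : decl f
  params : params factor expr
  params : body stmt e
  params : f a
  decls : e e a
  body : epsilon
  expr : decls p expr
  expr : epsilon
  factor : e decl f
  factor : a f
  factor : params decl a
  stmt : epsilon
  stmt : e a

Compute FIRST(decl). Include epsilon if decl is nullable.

From decl : stmt params a: stmt nullable, take FIRST(stmt) ∪ FIRST(params) = { a, e, f }.
From decl : decls: add FIRST(decls) = { e }.
decl : a stmt contributes {a}.
From decl : decl f f: add FIRST(decl) = { a, e, f }.
Union: FIRST(decl) = { a, e, f }.

{ a, e, f }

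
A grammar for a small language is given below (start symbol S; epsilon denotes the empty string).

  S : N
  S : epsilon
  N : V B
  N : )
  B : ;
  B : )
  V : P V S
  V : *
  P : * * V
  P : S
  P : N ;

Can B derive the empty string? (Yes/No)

Nullable nonterminals: P, S.
No production of B has an RHS whose symbols are all nullable, so B is not nullable.

No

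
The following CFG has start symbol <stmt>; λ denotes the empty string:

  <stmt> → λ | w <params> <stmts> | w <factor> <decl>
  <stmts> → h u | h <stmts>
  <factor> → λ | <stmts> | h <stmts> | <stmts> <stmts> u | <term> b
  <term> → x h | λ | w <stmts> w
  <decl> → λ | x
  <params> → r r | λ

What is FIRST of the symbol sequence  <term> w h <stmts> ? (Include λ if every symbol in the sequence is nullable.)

{ w, x }

Add FIRST(<term>)\{λ} = { w, x }; <term> is nullable, continue.
w is a terminal; add {w} and stop.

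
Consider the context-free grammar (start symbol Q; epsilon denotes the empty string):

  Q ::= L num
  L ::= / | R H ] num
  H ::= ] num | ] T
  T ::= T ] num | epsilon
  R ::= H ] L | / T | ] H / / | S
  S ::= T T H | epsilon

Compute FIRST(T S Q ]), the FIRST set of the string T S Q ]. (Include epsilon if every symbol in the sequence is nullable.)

Add FIRST(T)\{epsilon} = { ] }; T is nullable, continue.
Add FIRST(S)\{epsilon} = { ] }; S is nullable, continue.
Add FIRST(Q) = { /, ] }; Q is not nullable, stop.

{ /, ] }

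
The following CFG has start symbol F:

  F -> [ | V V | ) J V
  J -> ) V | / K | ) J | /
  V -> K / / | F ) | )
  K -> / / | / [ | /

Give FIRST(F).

F -> [ contributes {[}.
From F -> V V: add FIRST(V) = { ), /, [ }.
F -> ) J V contributes {)}.
Union: FIRST(F) = { ), /, [ }.

{ ), /, [ }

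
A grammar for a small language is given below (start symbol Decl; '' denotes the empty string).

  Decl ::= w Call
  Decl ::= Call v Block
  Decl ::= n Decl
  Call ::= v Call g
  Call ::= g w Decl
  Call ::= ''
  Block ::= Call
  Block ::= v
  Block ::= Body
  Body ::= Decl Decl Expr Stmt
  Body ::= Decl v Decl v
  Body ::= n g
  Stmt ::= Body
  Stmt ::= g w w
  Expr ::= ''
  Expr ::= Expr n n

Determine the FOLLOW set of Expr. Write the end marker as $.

{ g, n, v, w }

In Body ::= Decl Decl Expr Stmt: add FIRST(Stmt) = { g, n, v, w }.
In Expr ::= Expr n n: add FIRST(n n) = { n }.
Union: FOLLOW(Expr) = { g, n, v, w }.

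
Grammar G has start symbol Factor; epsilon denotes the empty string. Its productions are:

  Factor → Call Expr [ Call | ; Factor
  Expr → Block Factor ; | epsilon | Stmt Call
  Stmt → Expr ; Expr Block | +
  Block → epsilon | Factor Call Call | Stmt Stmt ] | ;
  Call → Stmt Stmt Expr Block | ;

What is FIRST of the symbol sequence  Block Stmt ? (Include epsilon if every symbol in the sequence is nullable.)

{ +, ; }

Add FIRST(Block)\{epsilon} = { +, ; }; Block is nullable, continue.
Add FIRST(Stmt) = { +, ; }; Stmt is not nullable, stop.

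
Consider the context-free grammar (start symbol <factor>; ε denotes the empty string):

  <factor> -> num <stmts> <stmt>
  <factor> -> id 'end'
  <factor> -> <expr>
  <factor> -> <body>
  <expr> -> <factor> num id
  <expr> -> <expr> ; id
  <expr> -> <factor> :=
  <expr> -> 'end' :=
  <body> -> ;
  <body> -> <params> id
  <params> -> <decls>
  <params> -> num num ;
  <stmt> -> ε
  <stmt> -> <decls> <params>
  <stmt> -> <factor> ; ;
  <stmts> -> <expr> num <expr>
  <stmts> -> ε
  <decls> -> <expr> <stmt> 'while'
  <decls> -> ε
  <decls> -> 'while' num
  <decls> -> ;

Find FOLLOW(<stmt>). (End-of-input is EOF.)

{ EOF, 'while', :=, ;, num }

In <factor> -> num <stmts> <stmt>: <stmt> is at the end, add FOLLOW(<factor>) = { EOF, :=, ;, num }.
In <decls> -> <expr> <stmt> 'while': add FIRST('while') = { 'while' }.
Union: FOLLOW(<stmt>) = { EOF, 'while', :=, ;, num }.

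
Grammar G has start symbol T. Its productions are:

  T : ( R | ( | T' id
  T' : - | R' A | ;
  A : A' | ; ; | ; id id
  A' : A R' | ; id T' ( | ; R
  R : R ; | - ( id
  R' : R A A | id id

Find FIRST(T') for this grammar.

T' : - contributes {-}.
From T' : R' A: add FIRST(R') = { -, id }.
T' : ; contributes {;}.
Union: FIRST(T') = { -, ;, id }.

{ -, ;, id }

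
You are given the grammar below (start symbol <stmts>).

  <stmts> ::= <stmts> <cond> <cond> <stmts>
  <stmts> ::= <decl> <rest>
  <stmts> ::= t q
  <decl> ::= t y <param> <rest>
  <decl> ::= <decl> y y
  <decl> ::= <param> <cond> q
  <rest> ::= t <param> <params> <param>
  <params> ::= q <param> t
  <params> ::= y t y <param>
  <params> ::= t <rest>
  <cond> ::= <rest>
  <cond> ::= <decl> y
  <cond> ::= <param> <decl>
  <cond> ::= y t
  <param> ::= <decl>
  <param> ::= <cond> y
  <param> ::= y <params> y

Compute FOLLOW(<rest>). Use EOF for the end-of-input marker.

{ EOF, q, t, y }

In <stmts> ::= <decl> <rest>: <rest> is at the end, add FOLLOW(<stmts>) = { EOF, t, y }.
In <decl> ::= t y <param> <rest>: <rest> is at the end, add FOLLOW(<decl>) = { EOF, q, t, y }.
In <params> ::= t <rest>: <rest> is at the end, add FOLLOW(<params>) = { t, y }.
In <cond> ::= <rest>: <rest> is at the end, add FOLLOW(<cond>) = { q, t, y }.
Union: FOLLOW(<rest>) = { EOF, q, t, y }.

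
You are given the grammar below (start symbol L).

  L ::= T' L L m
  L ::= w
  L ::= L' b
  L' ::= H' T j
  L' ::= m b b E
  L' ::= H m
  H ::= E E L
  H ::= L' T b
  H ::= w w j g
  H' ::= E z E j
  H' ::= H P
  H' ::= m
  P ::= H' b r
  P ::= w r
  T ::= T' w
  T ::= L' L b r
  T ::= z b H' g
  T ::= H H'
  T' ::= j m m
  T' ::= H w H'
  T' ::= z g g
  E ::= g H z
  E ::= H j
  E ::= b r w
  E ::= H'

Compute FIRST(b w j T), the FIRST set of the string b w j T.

{ b }

b is a terminal; add {b} and stop.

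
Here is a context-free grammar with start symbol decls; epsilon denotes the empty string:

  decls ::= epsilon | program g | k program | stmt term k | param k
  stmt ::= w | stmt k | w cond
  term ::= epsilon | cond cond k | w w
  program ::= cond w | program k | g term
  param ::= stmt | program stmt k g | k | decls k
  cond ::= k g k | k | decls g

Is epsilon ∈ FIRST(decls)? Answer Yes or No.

decls has an epsilon-production, so decls ⇒ epsilon.

Yes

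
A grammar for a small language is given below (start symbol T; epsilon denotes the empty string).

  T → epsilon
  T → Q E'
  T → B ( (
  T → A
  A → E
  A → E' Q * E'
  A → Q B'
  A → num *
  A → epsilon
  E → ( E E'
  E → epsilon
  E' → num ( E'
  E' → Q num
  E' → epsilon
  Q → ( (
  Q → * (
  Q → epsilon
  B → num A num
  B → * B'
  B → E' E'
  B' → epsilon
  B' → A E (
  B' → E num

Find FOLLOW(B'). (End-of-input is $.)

{ $, (, num }

In A → Q B': B' is at the end, add FOLLOW(A) = { $, (, num }.
In B → * B': B' is at the end, add FOLLOW(B) = { ( }.
Union: FOLLOW(B') = { $, (, num }.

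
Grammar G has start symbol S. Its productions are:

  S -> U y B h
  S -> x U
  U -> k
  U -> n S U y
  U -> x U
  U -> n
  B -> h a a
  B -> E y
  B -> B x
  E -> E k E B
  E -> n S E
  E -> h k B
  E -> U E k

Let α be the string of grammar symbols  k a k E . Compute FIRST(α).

k is a terminal; add {k} and stop.

{ k }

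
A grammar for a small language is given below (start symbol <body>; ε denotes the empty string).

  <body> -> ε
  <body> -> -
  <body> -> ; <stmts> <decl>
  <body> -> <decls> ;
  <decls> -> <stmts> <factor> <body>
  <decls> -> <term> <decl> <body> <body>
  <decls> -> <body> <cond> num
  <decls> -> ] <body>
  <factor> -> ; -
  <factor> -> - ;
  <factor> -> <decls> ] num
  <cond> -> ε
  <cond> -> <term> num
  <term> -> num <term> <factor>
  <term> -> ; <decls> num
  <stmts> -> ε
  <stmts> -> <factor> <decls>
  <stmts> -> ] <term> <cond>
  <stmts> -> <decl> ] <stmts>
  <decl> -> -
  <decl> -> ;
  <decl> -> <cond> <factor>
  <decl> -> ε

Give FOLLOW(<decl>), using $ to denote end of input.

In <body> -> ; <stmts> <decl>: <decl> is at the end, add FOLLOW(<body>) = { $, -, ;, ], num }.
In <decls> -> <term> <decl> <body> <body>: add FIRST(<body> <body>)\{ε} = { -, ;, ], num }.
  Since <body> <body> is nullable, also add FOLLOW(<decls>) = { $, -, ;, ], num }.
In <stmts> -> <decl> ] <stmts>: add FIRST(] <stmts>) = { ] }.
Union: FOLLOW(<decl>) = { $, -, ;, ], num }.

{ $, -, ;, ], num }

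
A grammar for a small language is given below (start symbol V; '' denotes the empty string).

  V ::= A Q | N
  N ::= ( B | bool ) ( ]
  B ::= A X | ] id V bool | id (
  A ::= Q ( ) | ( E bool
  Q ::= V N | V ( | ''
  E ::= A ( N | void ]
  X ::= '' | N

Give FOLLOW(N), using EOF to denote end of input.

In V ::= N: N is at the end, add FOLLOW(V) = { EOF, (, bool }.
In Q ::= V N: N is at the end, add FOLLOW(Q) = { EOF, (, bool }.
In E ::= A ( N: N is at the end, add FOLLOW(E) = { bool }.
In X ::= N: N is at the end, add FOLLOW(X) = { EOF, (, bool }.
Union: FOLLOW(N) = { EOF, (, bool }.

{ EOF, (, bool }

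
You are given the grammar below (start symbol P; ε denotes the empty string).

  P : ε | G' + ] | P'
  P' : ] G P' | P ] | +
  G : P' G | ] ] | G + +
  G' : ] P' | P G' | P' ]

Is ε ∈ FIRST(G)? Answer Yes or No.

Nullable nonterminals: P.
No production of G has an RHS whose symbols are all nullable, so G is not nullable.

No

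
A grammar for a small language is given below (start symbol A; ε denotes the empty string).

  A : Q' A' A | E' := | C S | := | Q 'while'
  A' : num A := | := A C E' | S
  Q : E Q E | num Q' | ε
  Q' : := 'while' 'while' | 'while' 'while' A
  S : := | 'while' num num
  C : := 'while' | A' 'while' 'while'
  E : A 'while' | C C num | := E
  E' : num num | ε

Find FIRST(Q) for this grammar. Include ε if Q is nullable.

From Q : E Q E: add FIRST(E) = { 'while', :=, num }.
Q : num Q' contributes {num}.
Q : ε contributes ε.
Union: FIRST(Q) = { 'while', :=, num, ε }.

{ 'while', :=, num, ε }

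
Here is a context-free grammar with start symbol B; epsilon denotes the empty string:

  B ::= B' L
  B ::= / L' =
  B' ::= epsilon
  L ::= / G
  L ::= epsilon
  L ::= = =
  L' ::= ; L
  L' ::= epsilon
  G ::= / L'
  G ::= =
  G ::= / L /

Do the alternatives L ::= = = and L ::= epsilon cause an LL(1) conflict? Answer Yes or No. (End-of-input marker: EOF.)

FIRST(= =) = { = } and FIRST(epsilon) = { epsilon }.
The second alternative is nullable and FOLLOW(L) = { EOF, /, = } shares = with FIRST of the first — conflict.

Yes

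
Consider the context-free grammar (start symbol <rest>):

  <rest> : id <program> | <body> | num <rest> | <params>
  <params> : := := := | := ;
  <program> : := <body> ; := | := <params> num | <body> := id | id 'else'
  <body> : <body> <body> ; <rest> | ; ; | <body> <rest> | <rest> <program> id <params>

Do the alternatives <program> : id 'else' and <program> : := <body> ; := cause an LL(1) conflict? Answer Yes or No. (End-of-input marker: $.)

FIRST(id 'else') = { id } and FIRST(:= <body> ; :=) = { := }.
The FIRST sets are disjoint and neither alternative is nullable — no conflict.

No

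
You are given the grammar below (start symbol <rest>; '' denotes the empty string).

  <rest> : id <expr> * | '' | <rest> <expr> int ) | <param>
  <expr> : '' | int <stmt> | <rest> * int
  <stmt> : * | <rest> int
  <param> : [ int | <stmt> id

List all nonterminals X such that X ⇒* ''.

{ <expr>, <rest> }

Directly nullable (have an ''-production): <rest>, <expr>.
No other nonterminal has a production whose RHS symbols are all nullable.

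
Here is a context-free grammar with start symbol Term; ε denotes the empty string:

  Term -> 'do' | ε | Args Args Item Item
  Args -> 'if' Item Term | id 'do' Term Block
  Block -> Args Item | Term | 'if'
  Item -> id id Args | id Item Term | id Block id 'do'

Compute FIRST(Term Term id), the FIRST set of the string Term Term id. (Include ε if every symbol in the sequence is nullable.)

Add FIRST(Term)\{ε} = { 'do', 'if', id }; Term is nullable, continue.
Add FIRST(Term)\{ε} = { 'do', 'if', id }; Term is nullable, continue.
id is a terminal; add {id} and stop.

{ 'do', 'if', id }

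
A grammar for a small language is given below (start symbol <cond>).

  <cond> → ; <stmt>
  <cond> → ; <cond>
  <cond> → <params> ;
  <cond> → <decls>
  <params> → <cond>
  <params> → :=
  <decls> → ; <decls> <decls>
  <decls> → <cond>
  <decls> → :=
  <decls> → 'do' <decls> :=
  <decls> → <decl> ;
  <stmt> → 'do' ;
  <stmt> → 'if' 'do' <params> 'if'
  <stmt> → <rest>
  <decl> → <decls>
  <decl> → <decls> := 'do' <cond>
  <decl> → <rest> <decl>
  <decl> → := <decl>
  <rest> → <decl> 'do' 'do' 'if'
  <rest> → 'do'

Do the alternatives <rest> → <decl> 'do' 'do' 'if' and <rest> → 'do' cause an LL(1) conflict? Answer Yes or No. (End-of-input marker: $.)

Yes

FIRST(<decl> 'do' 'do' 'if') = { 'do', :=, ; } and FIRST('do') = { 'do' }.
Both contain 'do', so the two alternatives are not disjoint — LL(1) conflict.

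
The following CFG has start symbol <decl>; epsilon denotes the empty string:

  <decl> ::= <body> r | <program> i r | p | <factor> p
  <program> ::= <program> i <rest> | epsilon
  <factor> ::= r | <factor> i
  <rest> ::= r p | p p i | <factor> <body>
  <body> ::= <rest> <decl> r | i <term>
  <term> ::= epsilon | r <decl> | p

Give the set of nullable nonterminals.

Directly nullable (have an epsilon-production): <program>, <term>.
No other nonterminal has a production whose RHS symbols are all nullable.

{ <program>, <term> }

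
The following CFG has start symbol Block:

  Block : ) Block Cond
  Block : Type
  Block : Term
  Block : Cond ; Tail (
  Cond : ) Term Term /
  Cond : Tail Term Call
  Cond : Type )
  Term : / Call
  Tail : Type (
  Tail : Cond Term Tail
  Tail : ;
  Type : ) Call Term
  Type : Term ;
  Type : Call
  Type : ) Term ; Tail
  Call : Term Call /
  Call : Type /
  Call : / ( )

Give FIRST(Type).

{ ), / }

Type : ) Call Term contributes {)}.
From Type : Term ;: add FIRST(Term) = { / }.
From Type : Call: add FIRST(Call) = { ), / }.
Type : ) Term ; Tail contributes {)}.
Union: FIRST(Type) = { ), / }.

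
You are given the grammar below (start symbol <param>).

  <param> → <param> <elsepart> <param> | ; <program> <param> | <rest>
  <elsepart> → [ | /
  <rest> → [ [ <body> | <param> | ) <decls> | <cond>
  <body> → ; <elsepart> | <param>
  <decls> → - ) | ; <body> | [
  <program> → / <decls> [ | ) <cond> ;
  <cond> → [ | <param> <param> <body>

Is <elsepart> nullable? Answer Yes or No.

No

No nonterminal in this grammar is nullable.
No production of <elsepart> has an RHS whose symbols are all nullable, so <elsepart> is not nullable.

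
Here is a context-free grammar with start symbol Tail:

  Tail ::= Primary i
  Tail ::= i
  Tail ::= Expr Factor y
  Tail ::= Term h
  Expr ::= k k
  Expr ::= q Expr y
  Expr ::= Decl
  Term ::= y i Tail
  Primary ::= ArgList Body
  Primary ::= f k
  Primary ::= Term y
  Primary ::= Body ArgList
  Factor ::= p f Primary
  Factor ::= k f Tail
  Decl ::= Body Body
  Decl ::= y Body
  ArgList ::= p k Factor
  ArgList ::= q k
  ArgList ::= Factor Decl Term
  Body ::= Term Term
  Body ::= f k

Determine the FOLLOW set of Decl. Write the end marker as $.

{ k, p, y }

In Expr ::= Decl: Decl is at the end, add FOLLOW(Expr) = { k, p, y }.
In ArgList ::= Factor Decl Term: add FIRST(Term) = { y }.
Union: FOLLOW(Decl) = { k, p, y }.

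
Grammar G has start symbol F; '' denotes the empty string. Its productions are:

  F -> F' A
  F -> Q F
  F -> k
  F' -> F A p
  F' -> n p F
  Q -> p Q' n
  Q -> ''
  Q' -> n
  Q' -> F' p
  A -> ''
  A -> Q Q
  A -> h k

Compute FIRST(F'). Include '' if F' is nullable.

{ k, n, p }

From F' -> F A p: add FIRST(F) = { k, n, p }.
F' -> n p F contributes {n}.
Union: FIRST(F') = { k, n, p }.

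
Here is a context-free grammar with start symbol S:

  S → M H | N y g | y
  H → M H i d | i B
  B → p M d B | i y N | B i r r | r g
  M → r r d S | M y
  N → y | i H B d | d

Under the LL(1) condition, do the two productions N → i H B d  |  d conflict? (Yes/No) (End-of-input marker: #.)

FIRST(i H B d) = { i } and FIRST(d) = { d }.
The FIRST sets are disjoint and neither alternative is nullable — no conflict.

No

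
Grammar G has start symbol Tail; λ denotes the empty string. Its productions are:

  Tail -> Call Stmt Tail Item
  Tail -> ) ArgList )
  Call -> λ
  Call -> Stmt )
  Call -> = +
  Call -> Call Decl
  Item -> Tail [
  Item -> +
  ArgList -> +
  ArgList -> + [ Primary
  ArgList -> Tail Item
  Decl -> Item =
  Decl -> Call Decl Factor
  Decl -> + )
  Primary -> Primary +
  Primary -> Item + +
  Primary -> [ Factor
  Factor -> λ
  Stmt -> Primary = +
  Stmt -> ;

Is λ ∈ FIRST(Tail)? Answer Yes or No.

Nullable nonterminals: Call, Factor.
No production of Tail has an RHS whose symbols are all nullable, so Tail is not nullable.

No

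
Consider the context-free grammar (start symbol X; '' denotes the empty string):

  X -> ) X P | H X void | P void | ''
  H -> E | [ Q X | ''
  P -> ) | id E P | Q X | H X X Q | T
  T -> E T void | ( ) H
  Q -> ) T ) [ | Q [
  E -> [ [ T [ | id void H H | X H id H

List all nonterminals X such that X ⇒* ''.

{ H, X }

Directly nullable (have an ''-production): X, H.
No other nonterminal has a production whose RHS symbols are all nullable.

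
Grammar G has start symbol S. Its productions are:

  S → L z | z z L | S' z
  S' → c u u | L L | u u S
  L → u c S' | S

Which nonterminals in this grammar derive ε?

{ } (none)

No nonterminal has an empty production or an RHS whose symbols are all nullable.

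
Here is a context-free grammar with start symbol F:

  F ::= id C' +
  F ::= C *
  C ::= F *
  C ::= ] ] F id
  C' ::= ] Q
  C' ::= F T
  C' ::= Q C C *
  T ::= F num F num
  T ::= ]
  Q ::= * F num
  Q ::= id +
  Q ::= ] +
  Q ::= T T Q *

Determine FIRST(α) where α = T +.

{ ], id }

Add FIRST(T) = { ], id }; T is not nullable, stop.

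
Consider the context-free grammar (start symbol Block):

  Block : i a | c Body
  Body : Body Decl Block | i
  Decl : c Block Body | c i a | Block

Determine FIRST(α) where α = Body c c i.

{ i }

Add FIRST(Body) = { i }; Body is not nullable, stop.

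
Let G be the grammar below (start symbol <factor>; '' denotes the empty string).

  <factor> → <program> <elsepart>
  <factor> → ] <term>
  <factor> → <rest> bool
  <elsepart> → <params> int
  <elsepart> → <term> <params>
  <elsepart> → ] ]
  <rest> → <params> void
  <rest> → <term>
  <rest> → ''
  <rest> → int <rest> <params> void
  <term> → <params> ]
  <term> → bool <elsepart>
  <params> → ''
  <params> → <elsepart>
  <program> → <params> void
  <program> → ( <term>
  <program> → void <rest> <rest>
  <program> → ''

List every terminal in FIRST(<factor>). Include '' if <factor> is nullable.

From <factor> → <program> <elsepart>: <program> nullable, take FIRST(<program>) ∪ FIRST(<elsepart>) = { (, ], bool, int, void }.
<factor> → ] <term> contributes {]}.
From <factor> → <rest> bool: <rest> nullable, take FIRST(<rest>) ∪ {bool} = { ], bool, int, void }.
Union: FIRST(<factor>) = { (, ], bool, int, void }.

{ (, ], bool, int, void }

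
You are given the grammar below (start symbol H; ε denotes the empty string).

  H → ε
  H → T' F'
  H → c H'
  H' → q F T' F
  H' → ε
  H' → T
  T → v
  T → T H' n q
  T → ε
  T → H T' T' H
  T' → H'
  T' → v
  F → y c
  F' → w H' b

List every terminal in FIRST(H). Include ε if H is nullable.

H → ε contributes ε.
From H → T' F': T' nullable, take FIRST(T') ∪ FIRST(F') = { c, n, q, v, w }.
H → c H' contributes {c}.
Union: FIRST(H) = { c, n, q, v, w, ε }.

{ c, n, q, v, w, ε }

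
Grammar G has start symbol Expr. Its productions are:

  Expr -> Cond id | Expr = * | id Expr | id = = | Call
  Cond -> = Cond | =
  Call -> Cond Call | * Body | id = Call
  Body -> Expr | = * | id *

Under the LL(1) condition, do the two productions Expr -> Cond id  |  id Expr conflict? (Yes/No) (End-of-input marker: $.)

No

FIRST(Cond id) = { = } and FIRST(id Expr) = { id }.
The FIRST sets are disjoint and neither alternative is nullable — no conflict.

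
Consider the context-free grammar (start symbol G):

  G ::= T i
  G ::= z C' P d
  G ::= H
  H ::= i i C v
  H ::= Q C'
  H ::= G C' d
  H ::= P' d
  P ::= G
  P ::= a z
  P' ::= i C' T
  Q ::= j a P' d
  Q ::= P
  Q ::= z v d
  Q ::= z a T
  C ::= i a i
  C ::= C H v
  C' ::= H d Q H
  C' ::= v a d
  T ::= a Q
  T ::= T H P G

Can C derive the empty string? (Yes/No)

No

No nonterminal in this grammar is nullable.
No production of C has an RHS whose symbols are all nullable, so C is not nullable.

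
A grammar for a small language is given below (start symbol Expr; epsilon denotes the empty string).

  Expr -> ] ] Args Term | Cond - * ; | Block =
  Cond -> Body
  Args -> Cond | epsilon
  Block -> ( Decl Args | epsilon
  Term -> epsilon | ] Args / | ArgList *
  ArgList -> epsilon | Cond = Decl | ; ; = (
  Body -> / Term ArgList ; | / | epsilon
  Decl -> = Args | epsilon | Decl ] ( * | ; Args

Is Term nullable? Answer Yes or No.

Yes

Term has an epsilon-production, so Term ⇒ epsilon.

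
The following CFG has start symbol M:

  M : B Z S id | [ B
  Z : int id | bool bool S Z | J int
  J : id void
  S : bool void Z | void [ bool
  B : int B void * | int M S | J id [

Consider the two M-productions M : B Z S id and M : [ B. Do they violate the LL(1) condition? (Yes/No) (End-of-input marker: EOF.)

FIRST(B Z S id) = { id, int } and FIRST([ B) = { [ }.
The FIRST sets are disjoint and neither alternative is nullable — no conflict.

No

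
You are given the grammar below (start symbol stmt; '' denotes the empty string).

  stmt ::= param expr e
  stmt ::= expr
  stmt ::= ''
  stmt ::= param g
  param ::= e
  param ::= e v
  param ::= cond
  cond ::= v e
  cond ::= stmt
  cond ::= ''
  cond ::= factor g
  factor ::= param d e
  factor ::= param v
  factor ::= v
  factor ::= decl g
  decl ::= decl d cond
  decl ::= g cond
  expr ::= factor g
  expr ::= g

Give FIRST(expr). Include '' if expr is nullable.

From expr ::= factor g: add FIRST(factor) = { d, e, g, v }.
expr ::= g contributes {g}.
Union: FIRST(expr) = { d, e, g, v }.

{ d, e, g, v }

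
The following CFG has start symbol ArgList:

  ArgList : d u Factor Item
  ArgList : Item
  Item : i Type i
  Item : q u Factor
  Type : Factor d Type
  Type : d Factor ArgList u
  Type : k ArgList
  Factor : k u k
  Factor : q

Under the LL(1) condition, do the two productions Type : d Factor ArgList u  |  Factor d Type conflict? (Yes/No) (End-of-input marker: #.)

No

FIRST(d Factor ArgList u) = { d } and FIRST(Factor d Type) = { k, q }.
The FIRST sets are disjoint and neither alternative is nullable — no conflict.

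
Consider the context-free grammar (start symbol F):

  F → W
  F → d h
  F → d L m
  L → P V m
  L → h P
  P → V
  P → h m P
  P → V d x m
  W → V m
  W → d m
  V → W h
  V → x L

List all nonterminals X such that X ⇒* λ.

No nonterminal has an empty production or an RHS whose symbols are all nullable.

{ } (none)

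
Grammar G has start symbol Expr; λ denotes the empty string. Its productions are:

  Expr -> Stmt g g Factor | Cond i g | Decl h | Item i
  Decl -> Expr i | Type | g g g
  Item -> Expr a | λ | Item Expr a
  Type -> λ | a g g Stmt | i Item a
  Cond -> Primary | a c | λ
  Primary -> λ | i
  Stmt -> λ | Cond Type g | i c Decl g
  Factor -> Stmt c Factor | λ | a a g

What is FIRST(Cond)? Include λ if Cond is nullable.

{ a, i, λ }

From Cond -> Primary: add FIRST(Primary) = { i, λ } (including λ since Primary is nullable).
Cond -> a c contributes {a}.
Cond -> λ contributes λ.
Union: FIRST(Cond) = { a, i, λ }.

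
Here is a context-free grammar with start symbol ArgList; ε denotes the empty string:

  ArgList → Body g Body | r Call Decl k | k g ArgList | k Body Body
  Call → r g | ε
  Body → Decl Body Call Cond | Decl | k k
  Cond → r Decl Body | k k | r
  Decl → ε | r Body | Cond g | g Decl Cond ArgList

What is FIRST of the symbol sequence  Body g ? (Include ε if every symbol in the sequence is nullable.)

Add FIRST(Body)\{ε} = { g, k, r }; Body is nullable, continue.
g is a terminal; add {g} and stop.

{ g, k, r }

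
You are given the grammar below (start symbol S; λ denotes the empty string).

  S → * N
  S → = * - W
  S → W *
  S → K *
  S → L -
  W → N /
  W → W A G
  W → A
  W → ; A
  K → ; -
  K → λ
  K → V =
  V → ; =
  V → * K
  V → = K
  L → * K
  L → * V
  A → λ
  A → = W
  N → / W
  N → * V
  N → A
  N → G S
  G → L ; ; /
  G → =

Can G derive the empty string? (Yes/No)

Nullable nonterminals: A, K, N, W.
No production of G has an RHS whose symbols are all nullable, so G is not nullable.

No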